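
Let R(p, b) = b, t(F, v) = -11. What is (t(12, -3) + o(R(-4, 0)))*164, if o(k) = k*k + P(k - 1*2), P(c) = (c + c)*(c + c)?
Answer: 820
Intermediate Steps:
P(c) = 4*c² (P(c) = (2*c)*(2*c) = 4*c²)
o(k) = k² + 4*(-2 + k)² (o(k) = k*k + 4*(k - 1*2)² = k² + 4*(k - 2)² = k² + 4*(-2 + k)²)
(t(12, -3) + o(R(-4, 0)))*164 = (-11 + (0² + 4*(-2 + 0)²))*164 = (-11 + (0 + 4*(-2)²))*164 = (-11 + (0 + 4*4))*164 = (-11 + (0 + 16))*164 = (-11 + 16)*164 = 5*164 = 820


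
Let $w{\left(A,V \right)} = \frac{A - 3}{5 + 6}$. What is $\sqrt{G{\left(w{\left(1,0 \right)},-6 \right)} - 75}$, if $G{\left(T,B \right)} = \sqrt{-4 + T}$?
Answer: $\frac{\sqrt{-9075 + 11 i \sqrt{506}}}{11} \approx 0.11805 + 8.6611 i$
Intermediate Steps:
$w{\left(A,V \right)} = - \frac{3}{11} + \frac{A}{11}$ ($w{\left(A,V \right)} = \frac{-3 + A}{11} = \left(-3 + A\right) \frac{1}{11} = - \frac{3}{11} + \frac{A}{11}$)
$\sqrt{G{\left(w{\left(1,0 \right)},-6 \right)} - 75} = \sqrt{\sqrt{-4 + \left(- \frac{3}{11} + \frac{1}{11} \cdot 1\right)} - 75} = \sqrt{\sqrt{-4 + \left(- \frac{3}{11} + \frac{1}{11}\right)} - 75} = \sqrt{\sqrt{-4 - \frac{2}{11}} - 75} = \sqrt{\sqrt{- \frac{46}{11}} - 75} = \sqrt{\frac{i \sqrt{506}}{11} - 75} = \sqrt{-75 + \frac{i \sqrt{506}}{11}}$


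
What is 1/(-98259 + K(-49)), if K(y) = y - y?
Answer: -1/98259 ≈ -1.0177e-5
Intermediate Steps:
K(y) = 0
1/(-98259 + K(-49)) = 1/(-98259 + 0) = 1/(-98259) = -1/98259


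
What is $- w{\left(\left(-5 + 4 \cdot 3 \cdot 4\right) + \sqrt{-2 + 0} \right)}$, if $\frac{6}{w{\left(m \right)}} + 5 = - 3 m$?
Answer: $\frac{402}{8987} - \frac{9 i \sqrt{2}}{8987} \approx 0.044731 - 0.0014163 i$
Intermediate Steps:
$w{\left(m \right)} = \frac{6}{-5 - 3 m}$
$- w{\left(\left(-5 + 4 \cdot 3 \cdot 4\right) + \sqrt{-2 + 0} \right)} = - \frac{-6}{5 + 3 \left(\left(-5 + 4 \cdot 3 \cdot 4\right) + \sqrt{-2 + 0}\right)} = - \frac{-6}{5 + 3 \left(\left(-5 + 12 \cdot 4\right) + \sqrt{-2}\right)} = - \frac{-6}{5 + 3 \left(\left(-5 + 48\right) + i \sqrt{2}\right)} = - \frac{-6}{5 + 3 \left(43 + i \sqrt{2}\right)} = - \frac{-6}{5 + \left(129 + 3 i \sqrt{2}\right)} = - \frac{-6}{134 + 3 i \sqrt{2}} = \frac{6}{134 + 3 i \sqrt{2}}$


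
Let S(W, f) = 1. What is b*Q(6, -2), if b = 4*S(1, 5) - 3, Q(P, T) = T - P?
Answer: -8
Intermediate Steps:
b = 1 (b = 4*1 - 3 = 4 - 3 = 1)
b*Q(6, -2) = 1*(-2 - 1*6) = 1*(-2 - 6) = 1*(-8) = -8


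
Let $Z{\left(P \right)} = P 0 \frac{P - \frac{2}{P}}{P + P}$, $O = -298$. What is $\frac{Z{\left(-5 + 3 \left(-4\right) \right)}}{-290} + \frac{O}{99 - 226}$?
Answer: $\frac{298}{127} \approx 2.3465$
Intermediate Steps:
$Z{\left(P \right)} = 0$ ($Z{\left(P \right)} = 0 \frac{P - \frac{2}{P}}{2 P} = 0$)
$\frac{Z{\left(-5 + 3 \left(-4\right) \right)}}{-290} + \frac{O}{99 - 226} = \frac{0}{-290} - \frac{298}{99 - 226} = 0 \left(- \frac{1}{290}\right) - \frac{298}{-127} = 0 - - \frac{298}{127} = 0 + \frac{298}{127} = \frac{298}{127}$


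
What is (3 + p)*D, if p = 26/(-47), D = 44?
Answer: 5060/47 ≈ 107.66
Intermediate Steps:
p = -26/47 (p = 26*(-1/47) = -26/47 ≈ -0.55319)
(3 + p)*D = (3 - 26/47)*44 = (115/47)*44 = 5060/47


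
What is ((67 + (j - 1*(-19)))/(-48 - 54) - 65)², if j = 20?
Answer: 11343424/2601 ≈ 4361.2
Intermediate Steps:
((67 + (j - 1*(-19)))/(-48 - 54) - 65)² = ((67 + (20 - 1*(-19)))/(-48 - 54) - 65)² = ((67 + (20 + 19))/(-102) - 65)² = ((67 + 39)*(-1/102) - 65)² = (106*(-1/102) - 65)² = (-53/51 - 65)² = (-3368/51)² = 11343424/2601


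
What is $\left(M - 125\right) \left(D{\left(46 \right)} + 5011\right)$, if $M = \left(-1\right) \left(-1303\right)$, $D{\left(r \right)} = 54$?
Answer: $5966570$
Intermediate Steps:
$M = 1303$
$\left(M - 125\right) \left(D{\left(46 \right)} + 5011\right) = \left(1303 - 125\right) \left(54 + 5011\right) = 1178 \cdot 5065 = 5966570$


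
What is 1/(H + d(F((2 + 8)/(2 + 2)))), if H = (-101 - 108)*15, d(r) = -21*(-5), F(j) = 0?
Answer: -1/3030 ≈ -0.00033003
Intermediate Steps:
d(r) = 105
H = -3135 (H = -209*15 = -3135)
1/(H + d(F((2 + 8)/(2 + 2)))) = 1/(-3135 + 105) = 1/(-3030) = -1/3030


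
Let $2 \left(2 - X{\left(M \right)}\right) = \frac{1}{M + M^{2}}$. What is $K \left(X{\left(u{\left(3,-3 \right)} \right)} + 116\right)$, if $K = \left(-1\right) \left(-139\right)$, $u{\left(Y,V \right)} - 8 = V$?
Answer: $\frac{983981}{60} \approx 16400.0$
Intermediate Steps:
$u{\left(Y,V \right)} = 8 + V$
$X{\left(M \right)} = 2 - \frac{1}{2 \left(M + M^{2}\right)}$
$K = 139$
$K \left(X{\left(u{\left(3,-3 \right)} \right)} + 116\right) = 139 \left(\frac{-1 + 4 \left(8 - 3\right) + 4 \left(8 - 3\right)^{2}}{2 \left(8 - 3\right) \left(1 + \left(8 - 3\right)\right)} + 116\right) = 139 \left(\frac{-1 + 4 \cdot 5 + 4 \cdot 5^{2}}{2 \cdot 5 \left(1 + 5\right)} + 116\right) = 139 \left(\frac{1}{2} \cdot \frac{1}{5} \cdot \frac{1}{6} \left(-1 + 20 + 4 \cdot 25\right) + 116\right) = 139 \left(\frac{1}{2} \cdot \frac{1}{5} \cdot \frac{1}{6} \left(-1 + 20 + 100\right) + 116\right) = 139 \left(\frac{1}{2} \cdot \frac{1}{5} \cdot \frac{1}{6} \cdot 119 + 116\right) = 139 \left(\frac{119}{60} + 116\right) = 139 \cdot \frac{7079}{60} = \frac{983981}{60}$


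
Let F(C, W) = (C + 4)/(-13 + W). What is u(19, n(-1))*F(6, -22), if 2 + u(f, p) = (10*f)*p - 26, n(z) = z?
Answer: 436/7 ≈ 62.286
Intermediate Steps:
F(C, W) = (4 + C)/(-13 + W)
u(f, p) = -28 + 10*f*p (u(f, p) = -2 + ((10*f)*p - 26) = -2 + (10*f*p - 26) = -2 + (-26 + 10*f*p) = -28 + 10*f*p)
u(19, n(-1))*F(6, -22) = (-28 + 10*19*(-1))*((4 + 6)/(-13 - 22)) = (-28 - 190)*(10/(-35)) = -(-218)*10/35 = -218*(-2/7) = 436/7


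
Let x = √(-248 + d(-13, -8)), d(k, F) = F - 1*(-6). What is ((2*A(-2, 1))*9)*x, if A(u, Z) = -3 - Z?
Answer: -360*I*√10 ≈ -1138.4*I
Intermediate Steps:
d(k, F) = 6 + F (d(k, F) = F + 6 = 6 + F)
x = 5*I*√10 (x = √(-248 + (6 - 8)) = √(-248 - 2) = √(-250) = 5*I*√10 ≈ 15.811*I)
((2*A(-2, 1))*9)*x = ((2*(-3 - 1*1))*9)*(5*I*√10) = ((2*(-3 - 1))*9)*(5*I*√10) = ((2*(-4))*9)*(5*I*√10) = (-8*9)*(5*I*√10) = -360*I*√10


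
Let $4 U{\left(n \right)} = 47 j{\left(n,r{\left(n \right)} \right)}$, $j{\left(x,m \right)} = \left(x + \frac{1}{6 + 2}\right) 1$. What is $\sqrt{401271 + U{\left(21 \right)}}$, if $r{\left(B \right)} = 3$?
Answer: $\frac{\sqrt{25697230}}{8} \approx 633.66$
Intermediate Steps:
$j{\left(x,m \right)} = \frac{1}{8} + x$ ($j{\left(x,m \right)} = \left(x + \frac{1}{8}\right) 1 = \left(\frac{1}{8} + x\right) 1 = \frac{1}{8} + x$)
$U{\left(n \right)} = \frac{47}{32} + \frac{47 n}{4}$ ($U{\left(n \right)} = \frac{47 \left(\frac{1}{8} + n\right)}{4} = \frac{\frac{47}{8} + 47 n}{4} = \frac{47}{32} + \frac{47 n}{4}$)
$\sqrt{401271 + U{\left(21 \right)}} = \sqrt{401271 + \left(\frac{47}{32} + \frac{47}{4} \cdot 21\right)} = \sqrt{401271 + \left(\frac{47}{32} + \frac{987}{4}\right)} = \sqrt{401271 + \frac{7943}{32}} = \sqrt{\frac{12848615}{32}} = \frac{\sqrt{25697230}}{8}$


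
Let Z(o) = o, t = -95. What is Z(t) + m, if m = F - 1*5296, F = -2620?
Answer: -8011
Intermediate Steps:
m = -7916 (m = -2620 - 1*5296 = -2620 - 5296 = -7916)
Z(t) + m = -95 - 7916 = -8011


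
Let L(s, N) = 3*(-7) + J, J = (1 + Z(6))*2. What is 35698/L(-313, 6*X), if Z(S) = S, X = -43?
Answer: -35698/7 ≈ -5099.7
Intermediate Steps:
J = 14 (J = (1 + 6)*2 = 7*2 = 14)
L(s, N) = -7 (L(s, N) = 3*(-7) + 14 = -21 + 14 = -7)
35698/L(-313, 6*X) = 35698/(-7) = 35698*(-1/7) = -35698/7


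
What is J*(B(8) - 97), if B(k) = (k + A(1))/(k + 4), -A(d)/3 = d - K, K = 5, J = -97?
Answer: 27742/3 ≈ 9247.3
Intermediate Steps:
A(d) = 15 - 3*d (A(d) = -3*(d - 1*5) = -3*(d - 5) = -3*(-5 + d) = 15 - 3*d)
B(k) = (12 + k)/(4 + k) (B(k) = (k + (15 - 3*1))/(k + 4) = (k + (15 - 3))/(4 + k) = (k + 12)/(4 + k) = (12 + k)/(4 + k))
J*(B(8) - 97) = -97*((12 + 8)/(4 + 8) - 97) = -97*(20/12 - 97) = -97*((1/12)*20 - 97) = -97*(5/3 - 97) = -97*(-286/3) = 27742/3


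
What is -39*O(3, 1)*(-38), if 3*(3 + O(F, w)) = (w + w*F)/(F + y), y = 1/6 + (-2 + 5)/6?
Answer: -42978/11 ≈ -3907.1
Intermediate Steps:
y = ⅔ (y = 1*(⅙) + 3*(⅙) = ⅙ + ½ = ⅔ ≈ 0.66667)
O(F, w) = -3 + (w + F*w)/(3*(⅔ + F)) (O(F, w) = -3 + ((w + w*F)/(F + ⅔))/3 = -3 + ((w + F*w)/(⅔ + F))/3 = -3 + (w + F*w)/(3*(⅔ + F)))
-39*O(3, 1)*(-38) = -39*(-6 + 1 - 9*3 + 3*1)/(2 + 3*3)*(-38) = -39*(-6 + 1 - 27 + 3)/(2 + 9)*(-38) = -39*(-29)/11*(-38) = -39*(-29/11)*(-38) = (1131/11)*(-38) = -42978/11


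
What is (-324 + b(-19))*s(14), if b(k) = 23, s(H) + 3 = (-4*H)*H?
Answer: 236887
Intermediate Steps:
s(H) = -3 - 4*H² (s(H) = -3 + (-4*H)*H = -3 - 4*H²)
(-324 + b(-19))*s(14) = (-324 + 23)*(-3 - 4*14²) = -301*(-3 - 4*196) = -301*(-3 - 784) = -301*(-787) = 236887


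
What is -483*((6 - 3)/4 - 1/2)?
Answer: -483/4 ≈ -120.75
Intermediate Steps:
-483*((6 - 3)/4 - 1/2) = -483*(3*(¼) - 1*½) = -483*(¾ - ½) = -483*¼ = -483/4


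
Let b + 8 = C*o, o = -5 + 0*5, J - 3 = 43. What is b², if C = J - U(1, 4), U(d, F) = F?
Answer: 47524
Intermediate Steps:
J = 46 (J = 3 + 43 = 46)
o = -5 (o = -5 + 0 = -5)
C = 42 (C = 46 - 1*4 = 46 - 4 = 42)
b = -218 (b = -8 + 42*(-5) = -8 - 210 = -218)
b² = (-218)² = 47524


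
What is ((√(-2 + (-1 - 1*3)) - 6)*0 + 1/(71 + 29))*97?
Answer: 97/100 ≈ 0.97000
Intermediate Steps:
((√(-2 + (-1 - 1*3)) - 6)*0 + 1/(71 + 29))*97 = ((√(-2 + (-1 - 3)) - 6)*0 + 1/100)*97 = ((√(-2 - 4) - 6)*0 + 1/100)*97 = ((√(-6) - 6)*0 + 1/100)*97 = ((I*√6 - 6)*0 + 1/100)*97 = ((-6 + I*√6)*0 + 1/100)*97 = (0 + 1/100)*97 = (1/100)*97 = 97/100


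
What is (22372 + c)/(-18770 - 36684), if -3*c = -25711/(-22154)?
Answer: -212408879/526511964 ≈ -0.40343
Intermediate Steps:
c = -25711/66462 (c = -(-25711)/(3*(-22154)) = -(-25711)*(-1)/(3*22154) = -1/3*25711/22154 = -25711/66462 ≈ -0.38685)
(22372 + c)/(-18770 - 36684) = (22372 - 25711/66462)/(-18770 - 36684) = (1486862153/66462)/(-55454) = (1486862153/66462)*(-1/55454) = -212408879/526511964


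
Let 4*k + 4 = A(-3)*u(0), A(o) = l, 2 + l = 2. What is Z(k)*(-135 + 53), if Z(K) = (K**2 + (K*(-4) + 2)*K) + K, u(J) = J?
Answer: 492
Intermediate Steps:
l = 0 (l = -2 + 2 = 0)
A(o) = 0
k = -1 (k = -1 + (0*0)/4 = -1 + (1/4)*0 = -1 + 0 = -1)
Z(K) = K + K**2 + K*(2 - 4*K) (Z(K) = (K**2 + (-4*K + 2)*K) + K = (K**2 + (2 - 4*K)*K) + K = (K**2 + K*(2 - 4*K)) + K = K + K**2 + K*(2 - 4*K))
Z(k)*(-135 + 53) = (3*(-1)*(1 - 1*(-1)))*(-135 + 53) = (3*(-1)*(1 + 1))*(-82) = (3*(-1)*2)*(-82) = -6*(-82) = 492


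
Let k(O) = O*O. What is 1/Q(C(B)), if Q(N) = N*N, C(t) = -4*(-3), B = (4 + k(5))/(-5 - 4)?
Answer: 1/144 ≈ 0.0069444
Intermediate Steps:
k(O) = O²
B = -29/9 (B = (4 + 5²)/(-5 - 4) = (4 + 25)/(-9) = 29*(-⅑) = -29/9 ≈ -3.2222)
C(t) = 12
Q(N) = N²
1/Q(C(B)) = 1/(12²) = 1/144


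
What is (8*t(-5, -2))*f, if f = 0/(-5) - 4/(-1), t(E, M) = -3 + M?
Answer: -160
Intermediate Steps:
f = 4 (f = 0*(-⅕) - 4*(-1) = 0 + 4 = 4)
(8*t(-5, -2))*f = (8*(-3 - 2))*4 = (8*(-5))*4 = -40*4 = -160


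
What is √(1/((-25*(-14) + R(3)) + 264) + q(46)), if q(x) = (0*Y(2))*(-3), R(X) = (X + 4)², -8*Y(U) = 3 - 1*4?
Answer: √663/663 ≈ 0.038837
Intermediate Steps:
Y(U) = ⅛ (Y(U) = -(3 - 1*4)/8 = -(3 - 4)/8 = -⅛*(-1) = ⅛)
R(X) = (4 + X)²
q(x) = 0 (q(x) = (0*(⅛))*(-3) = 0*(-3) = 0)
√(1/((-25*(-14) + R(3)) + 264) + q(46)) = √(1/((-25*(-14) + (4 + 3)²) + 264) + 0) = √(1/((350 + 7²) + 264) + 0) = √(1/((350 + 49) + 264) + 0) = √(1/(399 + 264) + 0) = √(1/663 + 0) = √(1/663) = √663/663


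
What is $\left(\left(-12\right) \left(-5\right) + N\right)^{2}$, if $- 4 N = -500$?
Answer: $34225$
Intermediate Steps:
$N = 125$ ($N = \left(- \frac{1}{4}\right) \left(-500\right) = 125$)
$\left(\left(-12\right) \left(-5\right) + N\right)^{2} = \left(\left(-12\right) \left(-5\right) + 125\right)^{2} = \left(60 + 125\right)^{2} = 185^{2} = 34225$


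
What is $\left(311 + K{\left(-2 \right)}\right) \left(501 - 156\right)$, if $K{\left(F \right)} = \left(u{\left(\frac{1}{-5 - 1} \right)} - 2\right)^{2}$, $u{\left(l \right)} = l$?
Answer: $\frac{1306975}{12} \approx 1.0891 \cdot 10^{5}$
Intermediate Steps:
$K{\left(F \right)} = \frac{169}{36}$ ($K{\left(F \right)} = \left(\frac{1}{-5 - 1} - 2\right)^{2} = \left(\frac{1}{-6} - 2\right)^{2} = \left(- \frac{1}{6} - 2\right)^{2} = \left(- \frac{13}{6}\right)^{2} = \frac{169}{36}$)
$\left(311 + K{\left(-2 \right)}\right) \left(501 - 156\right) = \left(311 + \frac{169}{36}\right) \left(501 - 156\right) = \frac{11365}{36} \cdot 345 = \frac{1306975}{12}$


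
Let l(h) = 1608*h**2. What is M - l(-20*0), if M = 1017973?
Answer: 1017973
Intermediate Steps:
M - l(-20*0) = 1017973 - 1608*(-20*0)**2 = 1017973 - 1608*0**2 = 1017973 - 1608*0 = 1017973 - 1*0 = 1017973 + 0 = 1017973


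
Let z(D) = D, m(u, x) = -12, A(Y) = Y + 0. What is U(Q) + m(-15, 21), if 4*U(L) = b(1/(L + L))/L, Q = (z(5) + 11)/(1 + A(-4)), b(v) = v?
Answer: -24567/2048 ≈ -11.996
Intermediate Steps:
A(Y) = Y
Q = -16/3 (Q = (5 + 11)/(1 - 4) = 16/(-3) = 16*(-1/3) = -16/3 ≈ -5.3333)
U(L) = 1/(8*L**2) (U(L) = (1/((L + L)*L))/4 = (1/(((2*L))*L))/4 = ((1/(2*L))/L)/4 = (1/(2*L**2))/4 = 1/(8*L**2))
U(Q) + m(-15, 21) = 1/(8*(-16/3)**2) - 12 = (1/8)*(9/256) - 12 = 9/2048 - 12 = -24567/2048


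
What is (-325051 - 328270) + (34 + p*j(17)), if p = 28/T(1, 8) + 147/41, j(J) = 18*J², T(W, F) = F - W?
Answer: -25166945/41 ≈ -6.1383e+5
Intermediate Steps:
p = 311/41 (p = 28/(8 - 1*1) + 147/41 = 28/(8 - 1) + 147*(1/41) = 28/7 + 147/41 = 28*(⅐) + 147/41 = 4 + 147/41 = 311/41 ≈ 7.5854)
(-325051 - 328270) + (34 + p*j(17)) = (-325051 - 328270) + (34 + 311*(18*17²)/41) = -653321 + (34 + 311*(18*289)/41) = -653321 + (34 + (311/41)*5202) = -653321 + (34 + 1617822/41) = -653321 + 1619216/41 = -25166945/41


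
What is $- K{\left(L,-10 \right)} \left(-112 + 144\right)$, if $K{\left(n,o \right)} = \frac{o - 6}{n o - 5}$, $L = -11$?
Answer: $\frac{512}{105} \approx 4.8762$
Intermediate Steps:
$K{\left(n,o \right)} = \frac{-6 + o}{-5 + n o}$
$- K{\left(L,-10 \right)} \left(-112 + 144\right) = - \frac{-6 - 10}{-5 - -110} \left(-112 + 144\right) = - \frac{1}{-5 + 110} \left(-16\right) 32 = - \frac{1}{105} \left(-16\right) 32 = - \frac{\left(-16\right) 32}{105} = \left(-1\right) \left(- \frac{512}{105}\right) = \frac{512}{105}$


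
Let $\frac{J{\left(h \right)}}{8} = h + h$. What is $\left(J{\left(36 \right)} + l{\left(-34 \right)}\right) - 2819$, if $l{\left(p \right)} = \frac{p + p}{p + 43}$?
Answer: $- \frac{20255}{9} \approx -2250.6$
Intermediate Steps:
$J{\left(h \right)} = 16 h$ ($J{\left(h \right)} = 8 \left(h + h\right) = 8 \cdot 2 h = 16 h$)
$l{\left(p \right)} = \frac{2 p}{43 + p}$
$\left(J{\left(36 \right)} + l{\left(-34 \right)}\right) - 2819 = \left(16 \cdot 36 + 2 \left(-34\right) \frac{1}{43 - 34}\right) - 2819 = \left(576 + 2 \left(-34\right) \frac{1}{9}\right) - 2819 = \left(576 - \frac{68}{9}\right) - 2819 = \frac{5116}{9} - 2819 = - \frac{20255}{9}$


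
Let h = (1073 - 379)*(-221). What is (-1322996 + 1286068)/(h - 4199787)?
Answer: 36928/4353161 ≈ 0.0084830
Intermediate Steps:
h = -153374 (h = 694*(-221) = -153374)
(-1322996 + 1286068)/(h - 4199787) = (-1322996 + 1286068)/(-153374 - 4199787) = -36928/(-4353161) = -36928*(-1/4353161) = 36928/4353161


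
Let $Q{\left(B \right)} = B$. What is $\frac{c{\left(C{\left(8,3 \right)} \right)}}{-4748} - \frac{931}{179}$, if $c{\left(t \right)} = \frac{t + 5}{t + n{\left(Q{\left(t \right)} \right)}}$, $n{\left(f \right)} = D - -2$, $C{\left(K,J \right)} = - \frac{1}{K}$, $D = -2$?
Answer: $- \frac{4413407}{849892} \approx -5.1929$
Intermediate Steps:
$n{\left(f \right)} = 0$ ($n{\left(f \right)} = -2 - -2 = -2 + 2 = 0$)
$c{\left(t \right)} = \frac{5 + t}{t}$ ($c{\left(t \right)} = \frac{t + 5}{t + 0} = \frac{5 + t}{t}$)
$\frac{c{\left(C{\left(8,3 \right)} \right)}}{-4748} - \frac{931}{179} = \frac{\frac{1}{\left(-1\right) \frac{1}{8}} \left(5 - \frac{1}{8}\right)}{-4748} - \frac{931}{179} = \frac{5 - \frac{1}{8}}{\left(-1\right) \frac{1}{8}} \left(- \frac{1}{4748}\right) - \frac{931}{179} = \frac{5 - \frac{1}{8}}{- \frac{1}{8}} \left(- \frac{1}{4748}\right) - \frac{931}{179} = \left(-8\right) \frac{39}{8} \left(- \frac{1}{4748}\right) - \frac{931}{179} = \left(-39\right) \left(- \frac{1}{4748}\right) - \frac{931}{179} = \frac{39}{4748} - \frac{931}{179} = - \frac{4413407}{849892}$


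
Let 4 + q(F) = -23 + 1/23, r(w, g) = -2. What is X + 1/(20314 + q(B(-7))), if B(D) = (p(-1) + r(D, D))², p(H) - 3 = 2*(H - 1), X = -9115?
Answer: -4253077207/466602 ≈ -9115.0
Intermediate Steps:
p(H) = 1 + 2*H (p(H) = 3 + 2*(H - 1) = 3 + 2*(-1 + H) = 3 + (-2 + 2*H) = 1 + 2*H)
B(D) = 9 (B(D) = ((1 + 2*(-1)) - 2)² = ((1 - 2) - 2)² = (-1 - 2)² = (-3)² = 9)
q(F) = -620/23 (q(F) = -4 + (-23 + 1/23) = -4 - 528/23 = -620/23)
X + 1/(20314 + q(B(-7))) = -9115 + 1/(20314 - 620/23) = -9115 + 1/(466602/23) = -9115 + 23/466602 = -4253077207/466602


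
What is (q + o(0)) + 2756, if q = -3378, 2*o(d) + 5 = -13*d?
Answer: -1249/2 ≈ -624.50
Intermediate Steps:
o(d) = -5/2 - 13*d/2 (o(d) = -5/2 + (-13*d)/2 = -5/2 - 13*d/2)
(q + o(0)) + 2756 = (-3378 + (-5/2 - 13/2*0)) + 2756 = (-3378 + (-5/2 + 0)) + 2756 = (-3378 - 5/2) + 2756 = -6761/2 + 2756 = -1249/2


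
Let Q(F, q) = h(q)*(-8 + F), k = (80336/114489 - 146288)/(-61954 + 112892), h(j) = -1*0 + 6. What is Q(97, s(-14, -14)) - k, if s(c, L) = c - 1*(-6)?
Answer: 1565475605342/2915920341 ≈ 536.87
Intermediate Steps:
h(j) = 6 (h(j) = 0 + 6 = 6)
k = -8374143248/2915920341 (k = (80336*(1/114489) - 146288)/50938 = (80336/114489 - 146288)*(1/50938) = -16748286496/114489*1/50938 = -8374143248/2915920341 ≈ -2.8719)
s(c, L) = 6 + c (s(c, L) = c + 6 = 6 + c)
Q(F, q) = -48 + 6*F (Q(F, q) = 6*(-8 + F) = -48 + 6*F)
Q(97, s(-14, -14)) - k = (-48 + 6*97) - 1*(-8374143248/2915920341) = (-48 + 582) + 8374143248/2915920341 = 534 + 8374143248/2915920341 = 1565475605342/2915920341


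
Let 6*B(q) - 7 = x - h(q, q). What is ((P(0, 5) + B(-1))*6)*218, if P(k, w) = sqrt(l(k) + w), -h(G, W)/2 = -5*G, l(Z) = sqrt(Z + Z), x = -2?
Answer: 3270 + 1308*sqrt(5) ≈ 6194.8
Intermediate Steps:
l(Z) = sqrt(2)*sqrt(Z) (l(Z) = sqrt(2*Z) = sqrt(2)*sqrt(Z))
h(G, W) = 10*G (h(G, W) = -(-10)*G = 10*G)
P(k, w) = sqrt(w + sqrt(2)*sqrt(k)) (P(k, w) = sqrt(sqrt(2)*sqrt(k) + w) = sqrt(w + sqrt(2)*sqrt(k)))
B(q) = 5/6 - 5*q/3 (B(q) = 7/6 + (-2 - 10*q)/6 = 7/6 + (-1/3 - 5*q/3) = 5/6 - 5*q/3)
((P(0, 5) + B(-1))*6)*218 = ((sqrt(5 + sqrt(2)*sqrt(0)) + (5/6 - 5/3*(-1)))*6)*218 = ((sqrt(5 + sqrt(2)*0) + (5/6 + 5/3))*6)*218 = ((sqrt(5 + 0) + 5/2)*6)*218 = ((sqrt(5) + 5/2)*6)*218 = ((5/2 + sqrt(5))*6)*218 = (15 + 6*sqrt(5))*218 = 3270 + 1308*sqrt(5)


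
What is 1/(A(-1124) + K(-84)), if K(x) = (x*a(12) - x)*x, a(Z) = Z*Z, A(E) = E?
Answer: 1/1007884 ≈ 9.9218e-7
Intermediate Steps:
a(Z) = Z²
K(x) = 143*x² (K(x) = (x*12² - x)*x = (x*144 - x)*x = (144*x - x)*x = (143*x)*x = 143*x²)
1/(A(-1124) + K(-84)) = 1/(-1124 + 143*(-84)²) = 1/(-1124 + 143*7056) = 1/(-1124 + 1009008) = 1/1007884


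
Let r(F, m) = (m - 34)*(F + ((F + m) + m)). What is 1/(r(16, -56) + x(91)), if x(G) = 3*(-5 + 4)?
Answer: 1/7197 ≈ 0.00013895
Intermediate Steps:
x(G) = -3 (x(G) = 3*(-1) = -3)
r(F, m) = (-34 + m)*(2*F + 2*m) (r(F, m) = (-34 + m)*(F + (F + 2*m)) = (-34 + m)*(2*F + 2*m))
1/(r(16, -56) + x(91)) = 1/((-68*16 - 68*(-56) + 2*(-56)**2 + 2*16*(-56)) - 3) = 1/((-1088 + 3808 + 2*3136 - 1792) - 3) = 1/((-1088 + 3808 + 6272 - 1792) - 3) = 1/(7200 - 3) = 1/7197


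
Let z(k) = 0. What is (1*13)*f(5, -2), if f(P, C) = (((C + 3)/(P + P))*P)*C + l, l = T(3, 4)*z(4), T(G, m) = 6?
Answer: -13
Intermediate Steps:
l = 0 (l = 6*0 = 0)
f(P, C) = C*(3/2 + C/2) (f(P, C) = (((C + 3)/(P + P))*P)*C + 0 = (((3 + C)/((2*P)))*P)*C + 0 = (((3 + C)*(1/(2*P)))*P)*C + 0 = (((3 + C)/(2*P))*P)*C + 0 = (3/2 + C/2)*C + 0 = C*(3/2 + C/2) + 0 = C*(3/2 + C/2))
(1*13)*f(5, -2) = (1*13)*((½)*(-2)*(3 - 2)) = 13*((½)*(-2)*1) = 13*(-1) = -13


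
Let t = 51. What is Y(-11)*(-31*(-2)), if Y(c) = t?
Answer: 3162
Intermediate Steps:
Y(c) = 51
Y(-11)*(-31*(-2)) = 51*(-31*(-2)) = 51*62 = 3162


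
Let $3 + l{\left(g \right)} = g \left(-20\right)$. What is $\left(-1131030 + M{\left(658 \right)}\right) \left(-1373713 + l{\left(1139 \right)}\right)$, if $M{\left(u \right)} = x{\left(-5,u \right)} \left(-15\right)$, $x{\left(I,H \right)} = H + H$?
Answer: $1607045701920$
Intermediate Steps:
$x{\left(I,H \right)} = 2 H$
$l{\left(g \right)} = -3 - 20 g$ ($l{\left(g \right)} = -3 + g \left(-20\right) = -3 - 20 g$)
$M{\left(u \right)} = - 30 u$ ($M{\left(u \right)} = 2 u \left(-15\right) = - 30 u$)
$\left(-1131030 + M{\left(658 \right)}\right) \left(-1373713 + l{\left(1139 \right)}\right) = \left(-1131030 - 19740\right) \left(-1373713 - 22783\right) = - 1150770 \left(-1373713 - 22783\right) = \left(-1150770\right) \left(-1396496\right) = 1607045701920$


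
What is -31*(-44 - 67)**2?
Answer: -381951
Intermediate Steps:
-31*(-44 - 67)**2 = -31*(-111)**2 = -31*12321 = -381951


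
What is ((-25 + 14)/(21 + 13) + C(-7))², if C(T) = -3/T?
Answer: 625/56644 ≈ 0.011034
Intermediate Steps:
((-25 + 14)/(21 + 13) + C(-7))² = ((-25 + 14)/(21 + 13) - 3/(-7))² = (-11/34 - 3*(-⅐))² = (-11*1/34 + 3/7)² = (-11/34 + 3/7)² = (25/238)² = 625/56644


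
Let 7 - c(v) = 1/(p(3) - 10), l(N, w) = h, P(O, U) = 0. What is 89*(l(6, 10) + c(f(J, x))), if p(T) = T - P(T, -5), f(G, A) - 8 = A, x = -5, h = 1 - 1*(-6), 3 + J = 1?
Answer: 8811/7 ≈ 1258.7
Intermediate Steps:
J = -2 (J = -3 + 1 = -2)
h = 7 (h = 1 + 6 = 7)
l(N, w) = 7
f(G, A) = 8 + A
p(T) = T (p(T) = T - 1*0 = T + 0 = T)
c(v) = 50/7 (c(v) = 7 - 1/(3 - 10) = 7 - 1/(-7) = 7 - 1*(-1/7) = 7 + 1/7 = 50/7)
89*(l(6, 10) + c(f(J, x))) = 89*(7 + 50/7) = 89*(99/7) = 8811/7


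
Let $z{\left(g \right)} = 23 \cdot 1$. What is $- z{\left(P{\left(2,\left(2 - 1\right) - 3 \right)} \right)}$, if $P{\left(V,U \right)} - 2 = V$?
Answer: $-23$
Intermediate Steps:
$P{\left(V,U \right)} = 2 + V$
$z{\left(g \right)} = 23$
$- z{\left(P{\left(2,\left(2 - 1\right) - 3 \right)} \right)} = \left(-1\right) 23 = -23$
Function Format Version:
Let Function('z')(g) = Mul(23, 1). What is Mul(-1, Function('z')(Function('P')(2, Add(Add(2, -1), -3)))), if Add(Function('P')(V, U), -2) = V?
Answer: -23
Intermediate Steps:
Function('P')(V, U) = Add(2, V)
Function('z')(g) = 23
Mul(-1, Function('z')(Function('P')(2, Add(Add(2, -1), -3)))) = Mul(-1, 23) = -23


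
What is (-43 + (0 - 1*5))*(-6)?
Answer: 288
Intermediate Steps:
(-43 + (0 - 1*5))*(-6) = (-43 + (0 - 5))*(-6) = (-43 - 5)*(-6) = -48*(-6) = 288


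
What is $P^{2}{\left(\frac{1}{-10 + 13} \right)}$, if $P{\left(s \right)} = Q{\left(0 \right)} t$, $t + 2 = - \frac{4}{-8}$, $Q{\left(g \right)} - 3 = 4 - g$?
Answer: $\frac{441}{4} \approx 110.25$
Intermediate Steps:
$Q{\left(g \right)} = 7 - g$ ($Q{\left(g \right)} = 3 - \left(-4 + g\right) = 7 - g$)
$t = - \frac{3}{2}$ ($t = -2 - \frac{4}{-8} = -2 - - \frac{1}{2} = -2 + \frac{1}{2} = - \frac{3}{2} \approx -1.5$)
$P{\left(s \right)} = - \frac{21}{2}$ ($P{\left(s \right)} = \left(7 - 0\right) \left(- \frac{3}{2}\right) = \left(7 + 0\right) \left(- \frac{3}{2}\right) = 7 \left(- \frac{3}{2}\right) = - \frac{21}{2}$)
$P^{2}{\left(\frac{1}{-10 + 13} \right)} = \left(- \frac{21}{2}\right)^{2} = \frac{441}{4}$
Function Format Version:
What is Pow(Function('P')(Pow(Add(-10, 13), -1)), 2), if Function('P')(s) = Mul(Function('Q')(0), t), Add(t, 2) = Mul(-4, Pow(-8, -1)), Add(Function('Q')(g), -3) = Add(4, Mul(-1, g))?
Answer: Rational(441, 4) ≈ 110.25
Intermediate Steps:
Function('Q')(g) = Add(7, Mul(-1, g)) (Function('Q')(g) = Add(3, Add(4, Mul(-1, g))) = Add(7, Mul(-1, g)))
t = Rational(-3, 2) (t = Add(-2, Mul(-4, Pow(-8, -1))) = Add(-2, Mul(-4, Rational(-1, 8))) = Add(-2, Rational(1, 2)) = Rational(-3, 2) ≈ -1.5000)
Function('P')(s) = Rational(-21, 2) (Function('P')(s) = Mul(Add(7, Mul(-1, 0)), Rational(-3, 2)) = Mul(Add(7, 0), Rational(-3, 2)) = Mul(7, Rational(-3, 2)) = Rational(-21, 2))
Pow(Function('P')(Pow(Add(-10, 13), -1)), 2) = Pow(Rational(-21, 2), 2) = Rational(441, 4)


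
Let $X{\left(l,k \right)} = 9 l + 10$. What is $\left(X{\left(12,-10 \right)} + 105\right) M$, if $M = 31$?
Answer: $6913$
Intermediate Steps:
$X{\left(l,k \right)} = 10 + 9 l$
$\left(X{\left(12,-10 \right)} + 105\right) M = \left(\left(10 + 9 \cdot 12\right) + 105\right) 31 = \left(\left(10 + 108\right) + 105\right) 31 = \left(118 + 105\right) 31 = 223 \cdot 31 = 6913$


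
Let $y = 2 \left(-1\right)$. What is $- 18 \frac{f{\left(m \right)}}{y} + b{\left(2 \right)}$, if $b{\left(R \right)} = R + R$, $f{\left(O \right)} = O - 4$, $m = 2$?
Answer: $-14$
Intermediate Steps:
$f{\left(O \right)} = -4 + O$ ($f{\left(O \right)} = O - 4 = -4 + O$)
$y = -2$
$b{\left(R \right)} = 2 R$
$- 18 \frac{f{\left(m \right)}}{y} + b{\left(2 \right)} = - 18 \frac{-4 + 2}{-2} + 2 \cdot 2 = - 18 \left(\left(-2\right) \left(- \frac{1}{2}\right)\right) + 4 = \left(-18\right) 1 + 4 = -18 + 4 = -14$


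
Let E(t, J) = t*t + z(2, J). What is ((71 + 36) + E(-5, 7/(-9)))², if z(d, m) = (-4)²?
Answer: 21904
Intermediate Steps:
z(d, m) = 16
E(t, J) = 16 + t² (E(t, J) = t*t + 16 = t² + 16 = 16 + t²)
((71 + 36) + E(-5, 7/(-9)))² = ((71 + 36) + (16 + (-5)²))² = (107 + (16 + 25))² = (107 + 41)² = 148² = 21904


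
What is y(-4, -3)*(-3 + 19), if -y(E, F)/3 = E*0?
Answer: 0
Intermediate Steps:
y(E, F) = 0 (y(E, F) = -3*E*0 = -3*0 = 0)
y(-4, -3)*(-3 + 19) = 0*(-3 + 19) = 0*16 = 0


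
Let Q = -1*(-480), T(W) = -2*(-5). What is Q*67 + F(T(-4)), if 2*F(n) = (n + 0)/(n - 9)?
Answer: 32165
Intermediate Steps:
T(W) = 10
F(n) = n/(2*(-9 + n)) (F(n) = ((n + 0)/(n - 9))/2 = (n/(-9 + n))/2 = n/(2*(-9 + n)))
Q = 480
Q*67 + F(T(-4)) = 480*67 + (½)*10/(-9 + 10) = 32160 + (½)*10/1 = 32160 + (½)*10*1 = 32160 + 5 = 32165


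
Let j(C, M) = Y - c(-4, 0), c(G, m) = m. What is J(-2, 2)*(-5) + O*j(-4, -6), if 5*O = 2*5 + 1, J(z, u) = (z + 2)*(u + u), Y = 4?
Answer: 44/5 ≈ 8.8000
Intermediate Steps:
J(z, u) = 2*u*(2 + z) (J(z, u) = (2 + z)*(2*u) = 2*u*(2 + z))
O = 11/5 (O = (2*5 + 1)/5 = (10 + 1)/5 = (1/5)*11 = 11/5 ≈ 2.2000)
j(C, M) = 4 (j(C, M) = 4 - 1*0 = 4 + 0 = 4)
J(-2, 2)*(-5) + O*j(-4, -6) = (2*2*(2 - 2))*(-5) + (11/5)*4 = (2*2*0)*(-5) + 44/5 = 0*(-5) + 44/5 = 0 + 44/5 = 44/5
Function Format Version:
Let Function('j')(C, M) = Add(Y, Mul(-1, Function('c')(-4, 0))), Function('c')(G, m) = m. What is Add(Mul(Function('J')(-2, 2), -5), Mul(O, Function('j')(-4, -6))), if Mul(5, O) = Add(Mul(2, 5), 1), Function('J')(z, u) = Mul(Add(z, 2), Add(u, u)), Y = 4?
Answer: Rational(44, 5) ≈ 8.8000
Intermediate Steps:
Function('J')(z, u) = Mul(2, u, Add(2, z)) (Function('J')(z, u) = Mul(Add(2, z), Mul(2, u)) = Mul(2, u, Add(2, z)))
O = Rational(11, 5) (O = Mul(Rational(1, 5), Add(Mul(2, 5), 1)) = Mul(Rational(1, 5), Add(10, 1)) = Mul(Rational(1, 5), 11) = Rational(11, 5) ≈ 2.2000)
Function('j')(C, M) = 4 (Function('j')(C, M) = Add(4, Mul(-1, 0)) = Add(4, 0) = 4)
Add(Mul(Function('J')(-2, 2), -5), Mul(O, Function('j')(-4, -6))) = Add(Mul(Mul(2, 2, Add(2, -2)), -5), Mul(Rational(11, 5), 4)) = Add(Mul(Mul(2, 2, 0), -5), Rational(44, 5)) = Add(Mul(0, -5), Rational(44, 5)) = Add(0, Rational(44, 5)) = Rational(44, 5)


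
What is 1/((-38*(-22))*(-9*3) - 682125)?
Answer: -1/704697 ≈ -1.4191e-6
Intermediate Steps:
1/((-38*(-22))*(-9*3) - 682125) = 1/(836*(-27) - 682125) = 1/(-22572 - 682125) = 1/(-704697) = -1/704697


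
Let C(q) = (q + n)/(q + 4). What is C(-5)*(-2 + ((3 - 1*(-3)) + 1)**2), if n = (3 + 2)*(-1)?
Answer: 470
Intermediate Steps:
n = -5 (n = 5*(-1) = -5)
C(q) = (-5 + q)/(4 + q) (C(q) = (q - 5)/(q + 4) = (-5 + q)/(4 + q))
C(-5)*(-2 + ((3 - 1*(-3)) + 1)**2) = ((-5 - 5)/(4 - 5))*(-2 + ((3 - 1*(-3)) + 1)**2) = (-10/(-1))*(-2 + ((3 + 3) + 1)**2) = (-1*(-10))*(-2 + (6 + 1)**2) = 10*(-2 + 7**2) = 10*(-2 + 49) = 10*47 = 470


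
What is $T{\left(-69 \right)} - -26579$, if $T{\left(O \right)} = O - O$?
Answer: $26579$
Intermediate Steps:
$T{\left(O \right)} = 0$
$T{\left(-69 \right)} - -26579 = 0 - -26579 = 0 + 26579 = 26579$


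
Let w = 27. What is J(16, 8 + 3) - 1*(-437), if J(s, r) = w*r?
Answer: 734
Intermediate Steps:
J(s, r) = 27*r
J(16, 8 + 3) - 1*(-437) = 27*(8 + 3) - 1*(-437) = 27*11 + 437 = 297 + 437 = 734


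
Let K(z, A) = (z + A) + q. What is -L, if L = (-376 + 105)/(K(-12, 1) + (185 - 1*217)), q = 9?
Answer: -271/34 ≈ -7.9706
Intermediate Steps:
K(z, A) = 9 + A + z (K(z, A) = (z + A) + 9 = (A + z) + 9 = 9 + A + z)
L = 271/34 (L = (-376 + 105)/((9 + 1 - 12) + (185 - 1*217)) = -271/(-2 + (185 - 217)) = -271/(-2 - 32) = -271/(-34) = -271*(-1/34) = 271/34 ≈ 7.9706)
-L = -1*271/34 = -271/34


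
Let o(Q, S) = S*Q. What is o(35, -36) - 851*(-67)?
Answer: 55757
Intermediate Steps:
o(Q, S) = Q*S
o(35, -36) - 851*(-67) = 35*(-36) - 851*(-67) = -1260 + 57017 = 55757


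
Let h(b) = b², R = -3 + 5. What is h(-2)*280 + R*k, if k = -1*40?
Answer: 1040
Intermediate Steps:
k = -40
R = 2
h(-2)*280 + R*k = (-2)²*280 + 2*(-40) = 4*280 - 80 = 1120 - 80 = 1040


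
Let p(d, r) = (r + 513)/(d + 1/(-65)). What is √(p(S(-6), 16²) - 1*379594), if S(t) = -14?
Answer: I*√315078568409/911 ≈ 616.16*I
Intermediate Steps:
p(d, r) = (513 + r)/(-1/65 + d) (p(d, r) = (513 + r)/(d - 1/65) = (513 + r)/(-1/65 + d))
√(p(S(-6), 16²) - 1*379594) = √(65*(513 + 16²)/(-1 + 65*(-14)) - 1*379594) = √(65*(513 + 256)/(-1 - 910) - 379594) = √(65*769/(-911) - 379594) = √(65*(-1/911)*769 - 379594) = √(-49985/911 - 379594) = √(-345860119/911) = I*√315078568409/911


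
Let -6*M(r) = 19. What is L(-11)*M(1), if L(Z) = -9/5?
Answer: 57/10 ≈ 5.7000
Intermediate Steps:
L(Z) = -9/5 (L(Z) = -9*1/5 = -9/5)
M(r) = -19/6 (M(r) = -1/6*19 = -19/6)
L(-11)*M(1) = -9/5*(-19/6) = 57/10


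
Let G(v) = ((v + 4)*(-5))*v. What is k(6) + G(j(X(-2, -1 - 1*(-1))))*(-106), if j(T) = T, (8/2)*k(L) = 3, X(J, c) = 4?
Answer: 67843/4 ≈ 16961.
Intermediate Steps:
k(L) = ¾ (k(L) = (¼)*3 = ¾)
G(v) = v*(-20 - 5*v) (G(v) = ((4 + v)*(-5))*v = (-20 - 5*v)*v = v*(-20 - 5*v))
k(6) + G(j(X(-2, -1 - 1*(-1))))*(-106) = ¾ - 5*4*(4 + 4)*(-106) = ¾ - 5*4*8*(-106) = ¾ - 160*(-106) = ¾ + 16960 = 67843/4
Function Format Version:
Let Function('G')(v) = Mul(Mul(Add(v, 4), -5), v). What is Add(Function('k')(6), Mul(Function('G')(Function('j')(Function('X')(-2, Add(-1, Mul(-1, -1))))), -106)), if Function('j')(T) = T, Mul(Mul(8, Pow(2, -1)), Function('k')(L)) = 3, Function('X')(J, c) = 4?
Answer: Rational(67843, 4) ≈ 16961.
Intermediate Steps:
Function('k')(L) = Rational(3, 4) (Function('k')(L) = Mul(Rational(1, 4), 3) = Rational(3, 4))
Function('G')(v) = Mul(v, Add(-20, Mul(-5, v))) (Function('G')(v) = Mul(Mul(Add(4, v), -5), v) = Mul(Add(-20, Mul(-5, v)), v) = Mul(v, Add(-20, Mul(-5, v))))
Add(Function('k')(6), Mul(Function('G')(Function('j')(Function('X')(-2, Add(-1, Mul(-1, -1))))), -106)) = Add(Rational(3, 4), Mul(Mul(-5, 4, Add(4, 4)), -106)) = Add(Rational(3, 4), Mul(Mul(-5, 4, 8), -106)) = Add(Rational(3, 4), Mul(-160, -106)) = Add(Rational(3, 4), 16960) = Rational(67843, 4)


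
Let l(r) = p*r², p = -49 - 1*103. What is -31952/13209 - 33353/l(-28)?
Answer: -481013737/224870016 ≈ -2.1391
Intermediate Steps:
p = -152 (p = -49 - 103 = -152)
l(r) = -152*r²
-31952/13209 - 33353/l(-28) = -31952/13209 - 33353/((-152*(-28)²)) = -31952*1/13209 - 33353/((-152*784)) = -31952/13209 - 33353/(-119168) = -31952/13209 - 33353*(-1/119168) = -31952/13209 + 33353/119168 = -481013737/224870016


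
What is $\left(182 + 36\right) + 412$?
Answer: $630$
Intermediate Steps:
$\left(182 + 36\right) + 412 = 218 + 412 = 630$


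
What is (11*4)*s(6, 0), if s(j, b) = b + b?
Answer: 0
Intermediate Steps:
s(j, b) = 2*b
(11*4)*s(6, 0) = (11*4)*(2*0) = 44*0 = 0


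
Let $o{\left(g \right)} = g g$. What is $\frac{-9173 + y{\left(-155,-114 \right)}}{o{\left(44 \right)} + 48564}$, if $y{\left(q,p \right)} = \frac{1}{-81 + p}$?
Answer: $- \frac{447184}{2461875} \approx -0.18164$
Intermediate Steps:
$o{\left(g \right)} = g^{2}$
$\frac{-9173 + y{\left(-155,-114 \right)}}{o{\left(44 \right)} + 48564} = \frac{-9173 + \frac{1}{-81 - 114}}{44^{2} + 48564} = \frac{-9173 + \frac{1}{-195}}{1936 + 48564} = \frac{-9173 - \frac{1}{195}}{50500} = \left(- \frac{1788736}{195}\right) \frac{1}{50500} = - \frac{447184}{2461875}$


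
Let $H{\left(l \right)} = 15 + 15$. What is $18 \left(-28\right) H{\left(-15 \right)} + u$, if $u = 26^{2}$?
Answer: $-14444$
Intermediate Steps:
$u = 676$
$H{\left(l \right)} = 30$
$18 \left(-28\right) H{\left(-15 \right)} + u = 18 \left(-28\right) 30 + 676 = \left(-504\right) 30 + 676 = -15120 + 676 = -14444$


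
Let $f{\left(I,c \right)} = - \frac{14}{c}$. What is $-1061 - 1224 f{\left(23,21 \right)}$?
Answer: $-245$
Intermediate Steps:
$-1061 - 1224 f{\left(23,21 \right)} = -1061 - 1224 \left(- \frac{14}{21}\right) = -1061 - 1224 \left(\left(-14\right) \frac{1}{21}\right) = -1061 - -816 = -1061 + 816 = -245$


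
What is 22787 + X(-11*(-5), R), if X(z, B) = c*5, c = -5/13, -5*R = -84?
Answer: 296206/13 ≈ 22785.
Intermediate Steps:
R = 84/5 (R = -⅕*(-84) = 84/5 ≈ 16.800)
c = -5/13 (c = -5*1/13 = -5/13 ≈ -0.38462)
X(z, B) = -25/13 (X(z, B) = -5/13*5 = -25/13)
22787 + X(-11*(-5), R) = 22787 - 25/13 = 296206/13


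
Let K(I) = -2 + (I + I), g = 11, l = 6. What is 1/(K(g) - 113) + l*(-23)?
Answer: -12835/93 ≈ -138.01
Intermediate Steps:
K(I) = -2 + 2*I
1/(K(g) - 113) + l*(-23) = 1/((-2 + 2*11) - 113) + 6*(-23) = 1/((-2 + 22) - 113) - 138 = 1/(20 - 113) - 138 = 1/(-93) - 138 = -1/93 - 138 = -12835/93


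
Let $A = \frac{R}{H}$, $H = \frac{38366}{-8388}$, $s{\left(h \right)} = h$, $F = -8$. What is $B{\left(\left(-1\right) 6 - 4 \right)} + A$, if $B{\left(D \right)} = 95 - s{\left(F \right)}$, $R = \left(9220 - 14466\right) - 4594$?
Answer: $\frac{43244809}{19183} \approx 2254.3$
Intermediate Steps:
$R = -9840$ ($R = -5246 - 4594 = -9840$)
$H = - \frac{19183}{4194}$ ($H = 38366 \left(- \frac{1}{8388}\right) = - \frac{19183}{4194} \approx -4.5739$)
$B{\left(D \right)} = 103$ ($B{\left(D \right)} = 95 - -8 = 95 + 8 = 103$)
$A = \frac{41268960}{19183}$ ($A = - \frac{9840}{- \frac{19183}{4194}} = \left(-9840\right) \left(- \frac{4194}{19183}\right) = \frac{41268960}{19183} \approx 2151.3$)
$B{\left(\left(-1\right) 6 - 4 \right)} + A = 103 + \frac{41268960}{19183} = \frac{43244809}{19183}$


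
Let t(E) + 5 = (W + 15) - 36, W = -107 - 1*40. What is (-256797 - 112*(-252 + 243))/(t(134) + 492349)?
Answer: -255789/492176 ≈ -0.51971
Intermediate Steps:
W = -147 (W = -107 - 40 = -147)
t(E) = -173 (t(E) = -5 + ((-147 + 15) - 36) = -5 + (-132 - 36) = -5 - 168 = -173)
(-256797 - 112*(-252 + 243))/(t(134) + 492349) = (-256797 - 112*(-252 + 243))/(-173 + 492349) = (-256797 - 112*(-9))/492176 = (-256797 + 1008)*(1/492176) = -255789*1/492176 = -255789/492176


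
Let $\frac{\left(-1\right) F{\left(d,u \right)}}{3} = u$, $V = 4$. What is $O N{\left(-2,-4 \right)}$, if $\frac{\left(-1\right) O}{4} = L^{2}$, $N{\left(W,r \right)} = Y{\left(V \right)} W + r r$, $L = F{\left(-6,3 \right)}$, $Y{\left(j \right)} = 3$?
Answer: $-3240$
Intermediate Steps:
$F{\left(d,u \right)} = - 3 u$
$L = -9$ ($L = \left(-3\right) 3 = -9$)
$N{\left(W,r \right)} = r^{2} + 3 W$ ($N{\left(W,r \right)} = 3 W + r r = 3 W + r^{2} = r^{2} + 3 W$)
$O = -324$ ($O = - 4 \left(-9\right)^{2} = \left(-4\right) 81 = -324$)
$O N{\left(-2,-4 \right)} = - 324 \left(\left(-4\right)^{2} + 3 \left(-2\right)\right) = - 324 \left(16 - 6\right) = \left(-324\right) 10 = -3240$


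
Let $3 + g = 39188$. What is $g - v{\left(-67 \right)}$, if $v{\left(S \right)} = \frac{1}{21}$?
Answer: $\frac{822884}{21} \approx 39185.0$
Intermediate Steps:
$g = 39185$ ($g = -3 + 39188 = 39185$)
$v{\left(S \right)} = \frac{1}{21}$
$g - v{\left(-67 \right)} = 39185 - \frac{1}{21} = \frac{822884}{21}$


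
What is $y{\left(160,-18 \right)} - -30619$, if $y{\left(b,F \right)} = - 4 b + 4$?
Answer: $29983$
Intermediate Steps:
$y{\left(b,F \right)} = 4 - 4 b$
$y{\left(160,-18 \right)} - -30619 = \left(4 - 640\right) - -30619 = \left(4 - 640\right) + 30619 = -636 + 30619 = 29983$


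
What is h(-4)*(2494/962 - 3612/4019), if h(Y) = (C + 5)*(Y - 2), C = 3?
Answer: -157167408/1933139 ≈ -81.302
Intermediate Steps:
h(Y) = -16 + 8*Y (h(Y) = (3 + 5)*(Y - 2) = 8*(-2 + Y) = -16 + 8*Y)
h(-4)*(2494/962 - 3612/4019) = (-16 + 8*(-4))*(2494/962 - 3612/4019) = (-16 - 32)*(2494*(1/962) - 3612*1/4019) = -48*(1247/481 - 3612/4019) = -48*3274321/1933139 = -157167408/1933139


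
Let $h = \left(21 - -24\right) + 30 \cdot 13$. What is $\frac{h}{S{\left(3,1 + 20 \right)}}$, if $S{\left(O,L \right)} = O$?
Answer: $145$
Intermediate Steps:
$h = 435$ ($h = \left(21 + 24\right) + 390 = 45 + 390 = 435$)
$\frac{h}{S{\left(3,1 + 20 \right)}} = \frac{435}{3} = 435 \cdot \frac{1}{3} = 145$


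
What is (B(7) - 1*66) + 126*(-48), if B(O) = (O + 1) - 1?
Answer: -6107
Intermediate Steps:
B(O) = O (B(O) = (1 + O) - 1 = O)
(B(7) - 1*66) + 126*(-48) = (7 - 1*66) + 126*(-48) = (7 - 66) - 6048 = -59 - 6048 = -6107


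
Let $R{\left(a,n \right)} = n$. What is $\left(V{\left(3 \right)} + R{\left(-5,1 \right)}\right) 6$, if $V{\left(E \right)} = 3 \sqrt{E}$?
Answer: $6 + 18 \sqrt{3} \approx 37.177$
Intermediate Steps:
$\left(V{\left(3 \right)} + R{\left(-5,1 \right)}\right) 6 = \left(3 \sqrt{3} + 1\right) 6 = \left(1 + 3 \sqrt{3}\right) 6 = 6 + 18 \sqrt{3}$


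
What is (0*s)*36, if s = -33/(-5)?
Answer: 0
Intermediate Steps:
s = 33/5 (s = -33*(-1/5) = 33/5 ≈ 6.6000)
(0*s)*36 = (0*(33/5))*36 = 0*36 = 0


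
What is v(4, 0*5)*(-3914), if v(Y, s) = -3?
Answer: 11742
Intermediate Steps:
v(4, 0*5)*(-3914) = -3*(-3914) = 11742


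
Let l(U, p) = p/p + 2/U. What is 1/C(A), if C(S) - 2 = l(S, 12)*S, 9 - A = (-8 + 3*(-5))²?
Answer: -1/516 ≈ -0.0019380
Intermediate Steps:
l(U, p) = 1 + 2/U
A = -520 (A = 9 - (-8 + 3*(-5))² = 9 - (-8 - 15)² = 9 - 1*(-23)² = 9 - 1*529 = 9 - 529 = -520)
C(S) = 4 + S (C(S) = 2 + ((2 + S)/S)*S = 2 + (2 + S) = 4 + S)
1/C(A) = 1/(4 - 520) = 1/(-516) = -1/516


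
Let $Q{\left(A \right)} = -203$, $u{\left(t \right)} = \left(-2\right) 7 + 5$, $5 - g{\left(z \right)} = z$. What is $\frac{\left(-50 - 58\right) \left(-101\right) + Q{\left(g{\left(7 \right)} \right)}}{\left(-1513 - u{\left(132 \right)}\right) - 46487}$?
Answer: $- \frac{10705}{47991} \approx -0.22306$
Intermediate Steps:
$g{\left(z \right)} = 5 - z$
$u{\left(t \right)} = -9$ ($u{\left(t \right)} = -14 + 5 = -9$)
$\frac{\left(-50 - 58\right) \left(-101\right) + Q{\left(g{\left(7 \right)} \right)}}{\left(-1513 - u{\left(132 \right)}\right) - 46487} = \frac{\left(-50 - 58\right) \left(-101\right) - 203}{\left(-1513 - -9\right) - 46487} = \frac{\left(-108\right) \left(-101\right) - 203}{\left(-1513 + 9\right) - 46487} = \frac{10908 - 203}{-1504 - 46487} = \frac{10705}{-47991} = 10705 \left(- \frac{1}{47991}\right) = - \frac{10705}{47991}$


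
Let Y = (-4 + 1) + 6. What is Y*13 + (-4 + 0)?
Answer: 35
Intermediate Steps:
Y = 3 (Y = -3 + 6 = 3)
Y*13 + (-4 + 0) = 3*13 + (-4 + 0) = 39 - 4 = 35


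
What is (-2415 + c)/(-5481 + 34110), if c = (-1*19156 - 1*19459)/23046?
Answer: -55694705/659783934 ≈ -0.084414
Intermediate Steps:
c = -38615/23046 (c = (-19156 - 19459)*(1/23046) = -38615*1/23046 = -38615/23046 ≈ -1.6756)
(-2415 + c)/(-5481 + 34110) = (-2415 - 38615/23046)/(-5481 + 34110) = -55694705/23046/28629 = -55694705/23046*1/28629 = -55694705/659783934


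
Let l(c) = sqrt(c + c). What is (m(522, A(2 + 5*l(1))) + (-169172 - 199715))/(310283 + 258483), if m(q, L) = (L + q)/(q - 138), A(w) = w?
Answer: -35413021/54601536 + 5*sqrt(2)/218406144 ≈ -0.64857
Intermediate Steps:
l(c) = sqrt(2)*sqrt(c) (l(c) = sqrt(2*c) = sqrt(2)*sqrt(c))
m(q, L) = (L + q)/(-138 + q)
(m(522, A(2 + 5*l(1))) + (-169172 - 199715))/(310283 + 258483) = (((2 + 5*(sqrt(2)*sqrt(1))) + 522)/(-138 + 522) + (-169172 - 199715))/(310283 + 258483) = (((2 + 5*(sqrt(2)*1)) + 522)/384 - 368887)/568766 = (((2 + 5*sqrt(2)) + 522)/384 - 368887)*(1/568766) = ((524 + 5*sqrt(2))/384 - 368887)*(1/568766) = ((131/96 + 5*sqrt(2)/384) - 368887)*(1/568766) = (-35413021/96 + 5*sqrt(2)/384)*(1/568766) = -35413021/54601536 + 5*sqrt(2)/218406144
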